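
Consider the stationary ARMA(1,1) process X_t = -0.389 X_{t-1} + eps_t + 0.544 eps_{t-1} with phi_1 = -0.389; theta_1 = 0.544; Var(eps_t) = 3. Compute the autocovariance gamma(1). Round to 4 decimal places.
\gamma(1) = 0.4320

Multiply the model equation by X_{t-k} and take expectations. With theta_0 = psi_0 = 1 and psi_j the MA(infinity) weights, this gives
  gamma(k) - sum_i phi_i gamma(k-i) = c_k,
  c_k = sigma^2 * sum_{j=k..q} theta_j psi_{j-k}   (c_k = 0 for k > q),
using gamma(-m) = gamma(m).
psi-weights needed (psi_j = theta_j + sum_i phi_i psi_{j-i}):
  psi_1 = theta_1 + phi_1 = 0.544 + (-0.389) = 0.155
Right-hand sides:
  c_0 = sigma^2 (1 + theta_1 psi_1) = 3 * (1 + (0.544)(0.155)) = 3 * 1.08432 = 3.25296
  c_1 = sigma^2 theta_1 = 3 * (0.544) = 1.632
  c_2 = 0
Equations for k = 0 and k = 1 (AR order 1):
  gamma(0) = phi_1 gamma(1) + c_0
  gamma(1) = phi_1 gamma(0) + c_1
Substituting the second into the first: gamma(0) (1 - phi_1^2) = c_0 + phi_1 c_1, so
  gamma(0) = (c_0 + phi_1 c_1) / (1 - phi_1^2) = (3.25296 + (-0.389)(1.632)) / (1 - (-0.389)^2) = 2.618112 / 0.848679 = 3.084926.
  gamma(1) = phi_1 gamma(0) + c_1 = (-0.389)(3.084926) + (1.632) = 0.431964.
Therefore gamma(1) = 0.4320 (to 4 decimal places).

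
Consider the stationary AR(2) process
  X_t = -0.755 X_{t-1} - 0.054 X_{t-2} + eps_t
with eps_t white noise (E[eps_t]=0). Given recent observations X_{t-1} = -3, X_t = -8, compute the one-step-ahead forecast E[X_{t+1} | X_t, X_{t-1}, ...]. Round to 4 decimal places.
E[X_{t+1} \mid \mathcal F_t] = 6.2020

For an AR(p) model X_t = c + sum_i phi_i X_{t-i} + eps_t, the
one-step-ahead conditional mean is
  E[X_{t+1} | X_t, ...] = c + sum_i phi_i X_{t+1-i}.
Substitute known values:
  E[X_{t+1} | ...] = (-0.755) * (-8) + (-0.054) * (-3)
                   = 6.2020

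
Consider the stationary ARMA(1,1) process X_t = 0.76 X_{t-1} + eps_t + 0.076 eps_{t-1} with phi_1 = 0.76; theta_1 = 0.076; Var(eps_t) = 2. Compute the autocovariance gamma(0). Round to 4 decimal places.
\gamma(0) = 5.3092

Multiply the model equation by X_{t-k} and take expectations. With theta_0 = psi_0 = 1 and psi_j the MA(infinity) weights, this gives
  gamma(k) - sum_i phi_i gamma(k-i) = c_k,
  c_k = sigma^2 * sum_{j=k..q} theta_j psi_{j-k}   (c_k = 0 for k > q),
using gamma(-m) = gamma(m).
psi-weights needed (psi_j = theta_j + sum_i phi_i psi_{j-i}):
  psi_1 = theta_1 + phi_1 = 0.076 + (0.76) = 0.836
Right-hand sides:
  c_0 = sigma^2 (1 + theta_1 psi_1) = 2 * (1 + (0.076)(0.836)) = 2 * 1.063536 = 2.127072
  c_1 = sigma^2 theta_1 = 2 * (0.076) = 0.152
  c_2 = 0
Equations for k = 0 and k = 1 (AR order 1):
  gamma(0) = phi_1 gamma(1) + c_0
  gamma(1) = phi_1 gamma(0) + c_1
Substituting the second into the first: gamma(0) (1 - phi_1^2) = c_0 + phi_1 c_1, so
  gamma(0) = (c_0 + phi_1 c_1) / (1 - phi_1^2) = (2.127072 + (0.76)(0.152)) / (1 - (0.76)^2) = 2.242592 / 0.4224 = 5.309167.
Therefore gamma(0) = 5.3092 (to 4 decimal places).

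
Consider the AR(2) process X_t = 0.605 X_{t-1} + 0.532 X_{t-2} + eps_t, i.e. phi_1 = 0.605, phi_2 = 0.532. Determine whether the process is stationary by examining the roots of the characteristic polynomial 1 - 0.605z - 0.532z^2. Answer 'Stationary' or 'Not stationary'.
\text{Not stationary}

The AR(p) characteristic polynomial is P(z) = 1 - 0.605z - 0.532z^2.
Stationarity requires all roots to lie outside the unit circle, i.e. |z| > 1 for every root.
Set 1 + (-0.605) z + (-0.532) z^2 = 0, i.e. a z^2 + b z + c = 0 with a = -0.532, b = -0.605, c = 1.
Discriminant D = b^2 - 4ac = (-0.605)^2 - 4*(-0.532)*1 = 0.366025 - (-2.128) = 2.494025.
D >= 0, so the roots are real: z = (-b +/- sqrt(D)) / (2a) = (0.605 +/- 1.579248) / (-1.064).
  z_1 = (0.605 + 1.579248) / (-1.064) = -2.0529,   |z_1| = 2.0529.
  z_2 = (0.605 - 1.579248) / (-1.064) = 0.9156,   |z_2| = 0.9156.
Moduli of all roots: 2.0529, 0.9156.
All moduli strictly greater than 1? No.
Verdict: Not stationary.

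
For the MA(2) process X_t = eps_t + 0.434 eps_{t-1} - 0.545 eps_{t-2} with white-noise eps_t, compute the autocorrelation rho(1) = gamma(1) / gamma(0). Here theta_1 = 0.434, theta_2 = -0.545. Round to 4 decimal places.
\rho(1) = 0.1329

For an MA(q) process with theta_0 = 1, the autocovariance is
  gamma(k) = sigma^2 * sum_{i=0..q-k} theta_i * theta_{i+k},
and rho(k) = gamma(k) / gamma(0). Sigma^2 cancels.
  numerator   = (1)*(0.434) + (0.434)*(-0.545) = 0.19747.
  denominator = (1)^2 + (0.434)^2 + (-0.545)^2 = 1.485381.
  rho(1) = 0.19747 / 1.485381 = 0.1329.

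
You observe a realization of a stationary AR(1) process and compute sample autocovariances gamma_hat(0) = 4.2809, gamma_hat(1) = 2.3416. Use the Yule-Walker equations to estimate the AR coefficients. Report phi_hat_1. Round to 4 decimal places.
\hat\phi_{1} = 0.5470

The Yule-Walker equations for an AR(p) process read, in matrix form,
  Gamma_p phi = r_p,   with   (Gamma_p)_{ij} = gamma(|i - j|),
                       (r_p)_i = gamma(i),   i,j = 1..p.
Substitute the sample gammas (Toeplitz matrix and right-hand side of size 1):
  Gamma_p = [[4.2809]]
  r_p     = [2.3416]
With p = 1 this is the single equation gamma(0) phi_1 = gamma(1):
  phi_hat_1 = gamma(1) / gamma(0) = 2.3416 / 4.2809 = 0.5470.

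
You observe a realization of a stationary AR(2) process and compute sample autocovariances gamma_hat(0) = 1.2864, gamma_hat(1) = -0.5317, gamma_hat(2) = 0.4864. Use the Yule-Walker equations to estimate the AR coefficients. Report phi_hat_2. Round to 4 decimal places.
\hat\phi_{2} = 0.2500

The Yule-Walker equations for an AR(p) process read, in matrix form,
  Gamma_p phi = r_p,   with   (Gamma_p)_{ij} = gamma(|i - j|),
                       (r_p)_i = gamma(i),   i,j = 1..p.
Substitute the sample gammas (Toeplitz matrix and right-hand side of size 2):
  Gamma_p = [[1.2864, -0.5317], [-0.5317, 1.2864]]
  r_p     = [-0.5317, 0.4864]
Written out:
  1.2864 phi_1 - 0.5317 phi_2 = -0.5317
  -0.5317 phi_1 + 1.2864 phi_2 = 0.4864
Solve by Cramer's rule:
  det = gamma(0)^2 - gamma(1)^2 = (1.2864)^2 - (-0.5317)^2 = 1.65482496 - 0.28270489 = 1.37212007
  phi_hat_1 = [gamma(1) gamma(0) - gamma(1) gamma(2)] / det = [(-0.5317)(1.2864) - (-0.5317)(0.4864)] / 1.37212007 = -0.42536 / 1.37212007 = -0.31
  phi_hat_2 = [gamma(0) gamma(2) - gamma(1)^2] / det = [(1.2864)(0.4864) - (-0.5317)^2] / 1.37212007 = 0.34300007 / 1.37212007 = 0.25
So phi_hat = [-0.3100, 0.2500].
Therefore phi_hat_2 = 0.2500.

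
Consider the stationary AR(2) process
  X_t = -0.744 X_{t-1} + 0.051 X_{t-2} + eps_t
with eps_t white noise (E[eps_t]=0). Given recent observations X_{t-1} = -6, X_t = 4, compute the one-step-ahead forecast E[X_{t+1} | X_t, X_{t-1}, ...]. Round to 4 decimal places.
E[X_{t+1} \mid \mathcal F_t] = -3.2820

For an AR(p) model X_t = c + sum_i phi_i X_{t-i} + eps_t, the
one-step-ahead conditional mean is
  E[X_{t+1} | X_t, ...] = c + sum_i phi_i X_{t+1-i}.
Substitute known values:
  E[X_{t+1} | ...] = (-0.744) * (4) + (0.051) * (-6)
                   = -3.2820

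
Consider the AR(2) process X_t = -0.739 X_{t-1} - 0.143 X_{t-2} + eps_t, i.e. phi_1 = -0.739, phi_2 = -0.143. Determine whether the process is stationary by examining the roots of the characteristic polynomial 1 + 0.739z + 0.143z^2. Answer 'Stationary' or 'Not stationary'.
\text{Stationary}

The AR(p) characteristic polynomial is P(z) = 1 + 0.739z + 0.143z^2.
Stationarity requires all roots to lie outside the unit circle, i.e. |z| > 1 for every root.
Set 1 + (0.739) z + (0.143) z^2 = 0, i.e. a z^2 + b z + c = 0 with a = 0.143, b = 0.739, c = 1.
Discriminant D = b^2 - 4ac = (0.739)^2 - 4*(0.143)*1 = 0.546121 - (0.572) = -0.025879.
D < 0, so the roots are the complex-conjugate pair z = (-b +/- i sqrt(-D)) / (2a) = -2.5839 +/- 0.5625i.
For a conjugate pair |z|^2 = z * conj(z) = (product of roots) = c/a = 1/(0.143) = 6.993007, so |z| = sqrt(6.993007) = 2.6444 for both roots.
Moduli of all roots: 2.6444, 2.6444.
All moduli strictly greater than 1? Yes.
Verdict: Stationary.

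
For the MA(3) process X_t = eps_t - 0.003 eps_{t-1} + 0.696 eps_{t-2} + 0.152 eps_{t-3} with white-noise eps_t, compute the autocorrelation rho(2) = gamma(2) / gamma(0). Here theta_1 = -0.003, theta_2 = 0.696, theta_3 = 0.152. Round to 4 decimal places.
\rho(2) = 0.4614

For an MA(q) process with theta_0 = 1, the autocovariance is
  gamma(k) = sigma^2 * sum_{i=0..q-k} theta_i * theta_{i+k},
and rho(k) = gamma(k) / gamma(0). Sigma^2 cancels.
  numerator   = (1)*(0.696) + (-0.003)*(0.152) = 0.695544.
  denominator = (1)^2 + (-0.003)^2 + (0.696)^2 + (0.152)^2 = 1.507529.
  rho(2) = 0.695544 / 1.507529 = 0.4614.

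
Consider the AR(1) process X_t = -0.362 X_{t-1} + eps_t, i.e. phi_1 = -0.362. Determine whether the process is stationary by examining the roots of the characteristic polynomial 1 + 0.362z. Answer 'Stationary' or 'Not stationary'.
\text{Stationary}

The AR(p) characteristic polynomial is P(z) = 1 + 0.362z.
Stationarity requires all roots to lie outside the unit circle, i.e. |z| > 1 for every root.
This is linear in z: 1 + (0.362) z = 0  =>  z = -1/(0.362) = -2.762431,  |z| = 2.762431.
Moduli of all roots: 2.7624.
All moduli strictly greater than 1? Yes.
Verdict: Stationary.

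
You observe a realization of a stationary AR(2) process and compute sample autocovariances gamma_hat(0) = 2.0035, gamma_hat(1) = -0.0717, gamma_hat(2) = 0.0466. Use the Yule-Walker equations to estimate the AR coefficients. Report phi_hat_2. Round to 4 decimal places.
\hat\phi_{2} = 0.0220

The Yule-Walker equations for an AR(p) process read, in matrix form,
  Gamma_p phi = r_p,   with   (Gamma_p)_{ij} = gamma(|i - j|),
                       (r_p)_i = gamma(i),   i,j = 1..p.
Substitute the sample gammas (Toeplitz matrix and right-hand side of size 2):
  Gamma_p = [[2.0035, -0.0717], [-0.0717, 2.0035]]
  r_p     = [-0.0717, 0.0466]
Written out:
  2.0035 phi_1 - 0.0717 phi_2 = -0.0717
  -0.0717 phi_1 + 2.0035 phi_2 = 0.0466
Solve by Cramer's rule:
  det = gamma(0)^2 - gamma(1)^2 = (2.0035)^2 - (-0.0717)^2 = 4.01401225 - 0.00514089 = 4.00887136
  phi_hat_1 = [gamma(1) gamma(0) - gamma(1) gamma(2)] / det = [(-0.0717)(2.0035) - (-0.0717)(0.0466)] / 4.00887136 = -0.14030973 / 4.00887136 = -0.035
  phi_hat_2 = [gamma(0) gamma(2) - gamma(1)^2] / det = [(2.0035)(0.0466) - (-0.0717)^2] / 4.00887136 = 0.08822221 / 4.00887136 = 0.022
So phi_hat = [-0.0350, 0.0220].
Therefore phi_hat_2 = 0.0220.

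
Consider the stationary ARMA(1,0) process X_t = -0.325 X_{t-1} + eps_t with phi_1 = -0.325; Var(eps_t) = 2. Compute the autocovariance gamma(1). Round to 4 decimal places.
\gamma(1) = -0.7268

Multiply the model equation by X_{t-k} and take expectations. With theta_0 = psi_0 = 1 and psi_j the MA(infinity) weights, this gives
  gamma(k) - sum_i phi_i gamma(k-i) = c_k,
  c_k = sigma^2 * sum_{j=k..q} theta_j psi_{j-k}   (c_k = 0 for k > q),
using gamma(-m) = gamma(m).
Pure AR (q = 0): c_0 = sigma^2 = 2, c_k = 0 for k >= 1.
Equations for k = 0 and k = 1 (AR order 1):
  gamma(0) = phi_1 gamma(1) + c_0
  gamma(1) = phi_1 gamma(0) + c_1
Substituting the second into the first: gamma(0) (1 - phi_1^2) = c_0 + phi_1 c_1, so
  gamma(0) = c_0 / (1 - phi_1^2) = 2 / (1 - (-0.325)^2) = 2 / 0.894375 = 2.236198.
  gamma(1) = phi_1 gamma(0) = (-0.325)(2.236198) = -0.726765.
Therefore gamma(1) = -0.7268 (to 4 decimal places).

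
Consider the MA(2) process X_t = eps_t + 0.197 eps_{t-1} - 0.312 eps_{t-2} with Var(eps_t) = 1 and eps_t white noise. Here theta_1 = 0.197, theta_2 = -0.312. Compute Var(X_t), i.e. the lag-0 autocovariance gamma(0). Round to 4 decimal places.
\gamma(0) = 1.1362

For an MA(q) process X_t = eps_t + sum_i theta_i eps_{t-i} with
Var(eps_t) = sigma^2, the variance is
  gamma(0) = sigma^2 * (1 + sum_i theta_i^2).
  sum_i theta_i^2 = (0.197)^2 + (-0.312)^2 = 0.038809 + 0.097344 = 0.136153.
  gamma(0) = 1 * (1 + 0.136153) = 1 * 1.136153 = 1.136153, which rounds to 1.1362.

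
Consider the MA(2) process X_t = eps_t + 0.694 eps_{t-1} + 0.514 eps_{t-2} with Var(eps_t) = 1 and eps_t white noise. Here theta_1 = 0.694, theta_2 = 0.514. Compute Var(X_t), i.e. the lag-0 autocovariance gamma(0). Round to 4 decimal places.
\gamma(0) = 1.7458

For an MA(q) process X_t = eps_t + sum_i theta_i eps_{t-i} with
Var(eps_t) = sigma^2, the variance is
  gamma(0) = sigma^2 * (1 + sum_i theta_i^2).
  sum_i theta_i^2 = (0.694)^2 + (0.514)^2 = 0.481636 + 0.264196 = 0.745832.
  gamma(0) = 1 * (1 + 0.745832) = 1 * 1.745832 = 1.745832, which rounds to 1.7458.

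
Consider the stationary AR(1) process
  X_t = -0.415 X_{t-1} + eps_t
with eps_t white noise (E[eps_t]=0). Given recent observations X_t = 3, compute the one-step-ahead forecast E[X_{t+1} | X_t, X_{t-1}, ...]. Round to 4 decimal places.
E[X_{t+1} \mid \mathcal F_t] = -1.2450

For an AR(p) model X_t = c + sum_i phi_i X_{t-i} + eps_t, the
one-step-ahead conditional mean is
  E[X_{t+1} | X_t, ...] = c + sum_i phi_i X_{t+1-i}.
Substitute known values:
  E[X_{t+1} | ...] = (-0.415) * (3)
                   = -1.2450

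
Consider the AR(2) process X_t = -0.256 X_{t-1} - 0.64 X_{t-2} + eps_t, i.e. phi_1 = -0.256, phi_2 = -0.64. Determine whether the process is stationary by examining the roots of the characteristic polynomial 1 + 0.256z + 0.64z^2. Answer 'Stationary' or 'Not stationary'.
\text{Stationary}

The AR(p) characteristic polynomial is P(z) = 1 + 0.256z + 0.64z^2.
Stationarity requires all roots to lie outside the unit circle, i.e. |z| > 1 for every root.
Set 1 + (0.256) z + (0.64) z^2 = 0, i.e. a z^2 + b z + c = 0 with a = 0.64, b = 0.256, c = 1.
Discriminant D = b^2 - 4ac = (0.256)^2 - 4*(0.64)*1 = 0.065536 - (2.56) = -2.494464.
D < 0, so the roots are the complex-conjugate pair z = (-b +/- i sqrt(-D)) / (2a) = -0.2 +/- 1.2339i.
For a conjugate pair |z|^2 = z * conj(z) = (product of roots) = c/a = 1/(0.64) = 1.5625, so |z| = sqrt(1.5625) = 1.25 for both roots.
Moduli of all roots: 1.2500, 1.2500.
All moduli strictly greater than 1? Yes.
Verdict: Stationary.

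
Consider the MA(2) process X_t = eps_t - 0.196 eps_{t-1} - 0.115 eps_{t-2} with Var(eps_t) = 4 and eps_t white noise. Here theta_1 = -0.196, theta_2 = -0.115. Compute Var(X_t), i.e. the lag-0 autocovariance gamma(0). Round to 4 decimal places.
\gamma(0) = 4.2066

For an MA(q) process X_t = eps_t + sum_i theta_i eps_{t-i} with
Var(eps_t) = sigma^2, the variance is
  gamma(0) = sigma^2 * (1 + sum_i theta_i^2).
  sum_i theta_i^2 = (-0.196)^2 + (-0.115)^2 = 0.038416 + 0.013225 = 0.051641.
  gamma(0) = 4 * (1 + 0.051641) = 4 * 1.051641 = 4.206564, which rounds to 4.2066.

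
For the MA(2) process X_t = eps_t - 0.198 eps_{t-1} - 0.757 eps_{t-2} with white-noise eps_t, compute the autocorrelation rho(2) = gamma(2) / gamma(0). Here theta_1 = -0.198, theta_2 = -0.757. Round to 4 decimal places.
\rho(2) = -0.4695

For an MA(q) process with theta_0 = 1, the autocovariance is
  gamma(k) = sigma^2 * sum_{i=0..q-k} theta_i * theta_{i+k},
and rho(k) = gamma(k) / gamma(0). Sigma^2 cancels.
  numerator   = (1)*(-0.757) = -0.757.
  denominator = (1)^2 + (-0.198)^2 + (-0.757)^2 = 1.612253.
  rho(2) = -0.757 / 1.612253 = -0.4695.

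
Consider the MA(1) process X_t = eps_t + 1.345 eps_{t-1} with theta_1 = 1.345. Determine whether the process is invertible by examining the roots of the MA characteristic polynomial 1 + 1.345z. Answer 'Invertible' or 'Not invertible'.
\text{Not invertible}

The MA(q) characteristic polynomial is P(z) = 1 + 1.345z.
Invertibility requires all roots to lie outside the unit circle, i.e. |z| > 1 for every root.
This is linear in z: 1 + (1.345) z = 0  =>  z = -1/(1.345) = -0.743494,  |z| = 0.743494.
Moduli of all roots: 0.7435.
All moduli strictly greater than 1? No.
Verdict: Not invertible.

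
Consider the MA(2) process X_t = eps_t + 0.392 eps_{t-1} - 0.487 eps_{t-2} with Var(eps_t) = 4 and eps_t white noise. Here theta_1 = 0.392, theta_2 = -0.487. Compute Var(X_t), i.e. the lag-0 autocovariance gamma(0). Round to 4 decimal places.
\gamma(0) = 5.5633

For an MA(q) process X_t = eps_t + sum_i theta_i eps_{t-i} with
Var(eps_t) = sigma^2, the variance is
  gamma(0) = sigma^2 * (1 + sum_i theta_i^2).
  sum_i theta_i^2 = (0.392)^2 + (-0.487)^2 = 0.153664 + 0.237169 = 0.390833.
  gamma(0) = 4 * (1 + 0.390833) = 4 * 1.390833 = 5.563332, which rounds to 5.5633.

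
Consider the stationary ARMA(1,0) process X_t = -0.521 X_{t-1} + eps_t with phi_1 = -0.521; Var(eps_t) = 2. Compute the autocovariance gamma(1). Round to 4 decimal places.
\gamma(1) = -1.4302

Multiply the model equation by X_{t-k} and take expectations. With theta_0 = psi_0 = 1 and psi_j the MA(infinity) weights, this gives
  gamma(k) - sum_i phi_i gamma(k-i) = c_k,
  c_k = sigma^2 * sum_{j=k..q} theta_j psi_{j-k}   (c_k = 0 for k > q),
using gamma(-m) = gamma(m).
Pure AR (q = 0): c_0 = sigma^2 = 2, c_k = 0 for k >= 1.
Equations for k = 0 and k = 1 (AR order 1):
  gamma(0) = phi_1 gamma(1) + c_0
  gamma(1) = phi_1 gamma(0) + c_1
Substituting the second into the first: gamma(0) (1 - phi_1^2) = c_0 + phi_1 c_1, so
  gamma(0) = c_0 / (1 - phi_1^2) = 2 / (1 - (-0.521)^2) = 2 / 0.728559 = 2.745145.
  gamma(1) = phi_1 gamma(0) = (-0.521)(2.745145) = -1.43022.
Therefore gamma(1) = -1.4302 (to 4 decimal places).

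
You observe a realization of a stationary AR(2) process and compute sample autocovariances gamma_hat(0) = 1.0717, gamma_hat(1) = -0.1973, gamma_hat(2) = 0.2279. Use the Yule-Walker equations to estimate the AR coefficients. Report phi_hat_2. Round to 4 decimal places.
\hat\phi_{2} = 0.1850

The Yule-Walker equations for an AR(p) process read, in matrix form,
  Gamma_p phi = r_p,   with   (Gamma_p)_{ij} = gamma(|i - j|),
                       (r_p)_i = gamma(i),   i,j = 1..p.
Substitute the sample gammas (Toeplitz matrix and right-hand side of size 2):
  Gamma_p = [[1.0717, -0.1973], [-0.1973, 1.0717]]
  r_p     = [-0.1973, 0.2279]
Written out:
  1.0717 phi_1 - 0.1973 phi_2 = -0.1973
  -0.1973 phi_1 + 1.0717 phi_2 = 0.2279
Solve by Cramer's rule:
  det = gamma(0)^2 - gamma(1)^2 = (1.0717)^2 - (-0.1973)^2 = 1.14854089 - 0.03892729 = 1.1096136
  phi_hat_1 = [gamma(1) gamma(0) - gamma(1) gamma(2)] / det = [(-0.1973)(1.0717) - (-0.1973)(0.2279)] / 1.1096136 = -0.16648174 / 1.1096136 = -0.15
  phi_hat_2 = [gamma(0) gamma(2) - gamma(1)^2] / det = [(1.0717)(0.2279) - (-0.1973)^2] / 1.1096136 = 0.20531314 / 1.1096136 = 0.185
So phi_hat = [-0.1500, 0.1850].
Therefore phi_hat_2 = 0.1850.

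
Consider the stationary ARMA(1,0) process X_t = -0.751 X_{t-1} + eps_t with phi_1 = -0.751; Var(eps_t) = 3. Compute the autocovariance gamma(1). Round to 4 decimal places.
\gamma(1) = -5.1674

Multiply the model equation by X_{t-k} and take expectations. With theta_0 = psi_0 = 1 and psi_j the MA(infinity) weights, this gives
  gamma(k) - sum_i phi_i gamma(k-i) = c_k,
  c_k = sigma^2 * sum_{j=k..q} theta_j psi_{j-k}   (c_k = 0 for k > q),
using gamma(-m) = gamma(m).
Pure AR (q = 0): c_0 = sigma^2 = 3, c_k = 0 for k >= 1.
Equations for k = 0 and k = 1 (AR order 1):
  gamma(0) = phi_1 gamma(1) + c_0
  gamma(1) = phi_1 gamma(0) + c_1
Substituting the second into the first: gamma(0) (1 - phi_1^2) = c_0 + phi_1 c_1, so
  gamma(0) = c_0 / (1 - phi_1^2) = 3 / (1 - (-0.751)^2) = 3 / 0.435999 = 6.88075.
  gamma(1) = phi_1 gamma(0) = (-0.751)(6.88075) = -5.167443.
Therefore gamma(1) = -5.1674 (to 4 decimal places).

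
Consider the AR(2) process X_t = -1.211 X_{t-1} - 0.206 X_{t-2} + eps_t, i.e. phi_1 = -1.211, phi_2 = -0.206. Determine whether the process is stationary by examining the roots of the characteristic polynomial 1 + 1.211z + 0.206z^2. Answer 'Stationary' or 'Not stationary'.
\text{Not stationary}

The AR(p) characteristic polynomial is P(z) = 1 + 1.211z + 0.206z^2.
Stationarity requires all roots to lie outside the unit circle, i.e. |z| > 1 for every root.
Set 1 + (1.211) z + (0.206) z^2 = 0, i.e. a z^2 + b z + c = 0 with a = 0.206, b = 1.211, c = 1.
Discriminant D = b^2 - 4ac = (1.211)^2 - 4*(0.206)*1 = 1.466521 - (0.824) = 0.642521.
D >= 0, so the roots are real: z = (-b +/- sqrt(D)) / (2a) = (-1.211 +/- 0.801574) / (0.412).
  z_1 = (-1.211 + 0.801574) / (0.412) = -0.9938,   |z_1| = 0.9938.
  z_2 = (-1.211 - 0.801574) / (0.412) = -4.8849,   |z_2| = 4.8849.
Moduli of all roots: 0.9938, 4.8849.
All moduli strictly greater than 1? No.
Verdict: Not stationary.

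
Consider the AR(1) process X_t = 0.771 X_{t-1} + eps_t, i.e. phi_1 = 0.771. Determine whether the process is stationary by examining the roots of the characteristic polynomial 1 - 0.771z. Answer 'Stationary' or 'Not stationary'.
\text{Stationary}

The AR(p) characteristic polynomial is P(z) = 1 - 0.771z.
Stationarity requires all roots to lie outside the unit circle, i.e. |z| > 1 for every root.
This is linear in z: 1 + (-0.771) z = 0  =>  z = -1/(-0.771) = 1.297017,  |z| = 1.297017.
Moduli of all roots: 1.2970.
All moduli strictly greater than 1? Yes.
Verdict: Stationary.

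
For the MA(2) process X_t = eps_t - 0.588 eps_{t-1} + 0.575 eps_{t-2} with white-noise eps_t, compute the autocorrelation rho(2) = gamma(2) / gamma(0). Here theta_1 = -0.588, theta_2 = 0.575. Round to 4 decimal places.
\rho(2) = 0.3430

For an MA(q) process with theta_0 = 1, the autocovariance is
  gamma(k) = sigma^2 * sum_{i=0..q-k} theta_i * theta_{i+k},
and rho(k) = gamma(k) / gamma(0). Sigma^2 cancels.
  numerator   = (1)*(0.575) = 0.575.
  denominator = (1)^2 + (-0.588)^2 + (0.575)^2 = 1.676369.
  rho(2) = 0.575 / 1.676369 = 0.3430.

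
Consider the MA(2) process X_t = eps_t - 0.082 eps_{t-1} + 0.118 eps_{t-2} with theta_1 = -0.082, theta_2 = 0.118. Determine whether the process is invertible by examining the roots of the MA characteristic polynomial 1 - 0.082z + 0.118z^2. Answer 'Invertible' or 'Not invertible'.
\text{Invertible}

The MA(q) characteristic polynomial is P(z) = 1 - 0.082z + 0.118z^2.
Invertibility requires all roots to lie outside the unit circle, i.e. |z| > 1 for every root.
Set 1 + (-0.082) z + (0.118) z^2 = 0, i.e. a z^2 + b z + c = 0 with a = 0.118, b = -0.082, c = 1.
Discriminant D = b^2 - 4ac = (-0.082)^2 - 4*(0.118)*1 = 0.006724 - (0.472) = -0.465276.
D < 0, so the roots are the complex-conjugate pair z = (-b +/- i sqrt(-D)) / (2a) = 0.3475 +/- 2.8903i.
For a conjugate pair |z|^2 = z * conj(z) = (product of roots) = c/a = 1/(0.118) = 8.474576, so |z| = sqrt(8.474576) = 2.9111 for both roots.
Moduli of all roots: 2.9111, 2.9111.
All moduli strictly greater than 1? Yes.
Verdict: Invertible.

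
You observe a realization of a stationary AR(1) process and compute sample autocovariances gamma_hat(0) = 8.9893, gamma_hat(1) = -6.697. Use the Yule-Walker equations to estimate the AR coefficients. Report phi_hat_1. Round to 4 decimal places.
\hat\phi_{1} = -0.7450

The Yule-Walker equations for an AR(p) process read, in matrix form,
  Gamma_p phi = r_p,   with   (Gamma_p)_{ij} = gamma(|i - j|),
                       (r_p)_i = gamma(i),   i,j = 1..p.
Substitute the sample gammas (Toeplitz matrix and right-hand side of size 1):
  Gamma_p = [[8.9893]]
  r_p     = [-6.697]
With p = 1 this is the single equation gamma(0) phi_1 = gamma(1):
  phi_hat_1 = gamma(1) / gamma(0) = -6.697 / 8.9893 = -0.7450.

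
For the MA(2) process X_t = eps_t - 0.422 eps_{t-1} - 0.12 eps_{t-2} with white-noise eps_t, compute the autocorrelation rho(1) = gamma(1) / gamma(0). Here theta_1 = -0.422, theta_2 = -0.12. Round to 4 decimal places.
\rho(1) = -0.3114

For an MA(q) process with theta_0 = 1, the autocovariance is
  gamma(k) = sigma^2 * sum_{i=0..q-k} theta_i * theta_{i+k},
and rho(k) = gamma(k) / gamma(0). Sigma^2 cancels.
  numerator   = (1)*(-0.422) + (-0.422)*(-0.12) = -0.37136.
  denominator = (1)^2 + (-0.422)^2 + (-0.12)^2 = 1.192484.
  rho(1) = -0.37136 / 1.192484 = -0.3114.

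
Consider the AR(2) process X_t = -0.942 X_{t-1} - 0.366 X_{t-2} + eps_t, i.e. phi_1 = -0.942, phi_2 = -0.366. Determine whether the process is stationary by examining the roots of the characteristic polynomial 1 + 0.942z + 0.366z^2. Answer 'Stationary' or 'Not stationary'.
\text{Stationary}

The AR(p) characteristic polynomial is P(z) = 1 + 0.942z + 0.366z^2.
Stationarity requires all roots to lie outside the unit circle, i.e. |z| > 1 for every root.
Set 1 + (0.942) z + (0.366) z^2 = 0, i.e. a z^2 + b z + c = 0 with a = 0.366, b = 0.942, c = 1.
Discriminant D = b^2 - 4ac = (0.942)^2 - 4*(0.366)*1 = 0.887364 - (1.464) = -0.576636.
D < 0, so the roots are the complex-conjugate pair z = (-b +/- i sqrt(-D)) / (2a) = -1.2869 +/- 1.0374i.
For a conjugate pair |z|^2 = z * conj(z) = (product of roots) = c/a = 1/(0.366) = 2.73224, so |z| = sqrt(2.73224) = 1.6529 for both roots.
Moduli of all roots: 1.6529, 1.6529.
All moduli strictly greater than 1? Yes.
Verdict: Stationary.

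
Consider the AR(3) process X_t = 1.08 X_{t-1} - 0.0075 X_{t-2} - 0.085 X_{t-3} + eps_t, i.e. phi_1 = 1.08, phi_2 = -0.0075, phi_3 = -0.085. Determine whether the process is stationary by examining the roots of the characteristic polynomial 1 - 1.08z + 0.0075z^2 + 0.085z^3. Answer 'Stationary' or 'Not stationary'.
\text{Stationary}

The AR(p) characteristic polynomial is P(z) = 1 - 1.08z + 0.0075z^2 + 0.085z^3.
Stationarity requires all roots to lie outside the unit circle, i.e. |z| > 1 for every root.
Degree 3: look for a simple real root z0 first, then factor out (1 - z/z0) and solve the remaining quadratic.
Testing z0 = -4: P(-4) = 1 + (-1.08)(-4) + (0.0075)(-4)^2 + (0.085)(-4)^3
  = 1 + (4.32) + (0.12) + (-5.44) = 0.  So z_0 = -4 is a root, |z_0| = 4.
Divide out the factor (1 + 0.25 z) = (1 - z/z0) (since 1/z0 = -0.25):
  P(z) = (1 + 0.25 z)(1 + (-1.33) z + (0.34) z^2)
  [check: z-coef -1.33 - (-0.25) = -1.08; z^2-coef 0.34 - (-0.25)(-1.33) = 0.0075; z^3-coef -(-0.25)(0.34) = 0.085.]
Remaining roots from the quadratic factor 1 + (-1.33) z + (0.34) z^2:
  Set 1 + (-1.33) z + (0.34) z^2 = 0, i.e. a z^2 + b z + c = 0 with a = 0.34, b = -1.33, c = 1.
  Discriminant D = b^2 - 4ac = (-1.33)^2 - 4*(0.34)*1 = 1.7689 - (1.36) = 0.4089.
  D >= 0, so the roots are real: z = (-b +/- sqrt(D)) / (2a) = (1.33 +/- 0.639453) / (0.68).
    z_1 = (1.33 + 0.639453) / (0.68) = 2.8963,   |z_1| = 2.8963.
    z_2 = (1.33 - 0.639453) / (0.68) = 1.0155,   |z_2| = 1.0155.
Moduli of all roots: 4.0000, 2.8963, 1.0155.
All moduli strictly greater than 1? Yes.
Verdict: Stationary.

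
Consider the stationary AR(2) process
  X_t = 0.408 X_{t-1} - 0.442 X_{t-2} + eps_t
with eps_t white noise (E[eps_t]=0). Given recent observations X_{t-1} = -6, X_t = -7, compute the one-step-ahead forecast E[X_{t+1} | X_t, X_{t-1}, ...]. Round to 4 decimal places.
E[X_{t+1} \mid \mathcal F_t] = -0.2040

For an AR(p) model X_t = c + sum_i phi_i X_{t-i} + eps_t, the
one-step-ahead conditional mean is
  E[X_{t+1} | X_t, ...] = c + sum_i phi_i X_{t+1-i}.
Substitute known values:
  E[X_{t+1} | ...] = (0.408) * (-7) + (-0.442) * (-6)
                   = -0.2040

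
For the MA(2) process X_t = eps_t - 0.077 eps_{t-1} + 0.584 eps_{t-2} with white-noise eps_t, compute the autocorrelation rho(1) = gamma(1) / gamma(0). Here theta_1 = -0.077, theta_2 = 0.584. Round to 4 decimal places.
\rho(1) = -0.0905

For an MA(q) process with theta_0 = 1, the autocovariance is
  gamma(k) = sigma^2 * sum_{i=0..q-k} theta_i * theta_{i+k},
and rho(k) = gamma(k) / gamma(0). Sigma^2 cancels.
  numerator   = (1)*(-0.077) + (-0.077)*(0.584) = -0.121968.
  denominator = (1)^2 + (-0.077)^2 + (0.584)^2 = 1.346985.
  rho(1) = -0.121968 / 1.346985 = -0.0905.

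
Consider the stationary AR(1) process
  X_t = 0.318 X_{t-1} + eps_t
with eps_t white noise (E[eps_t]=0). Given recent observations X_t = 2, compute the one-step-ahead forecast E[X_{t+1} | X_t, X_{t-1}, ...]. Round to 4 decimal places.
E[X_{t+1} \mid \mathcal F_t] = 0.6360

For an AR(p) model X_t = c + sum_i phi_i X_{t-i} + eps_t, the
one-step-ahead conditional mean is
  E[X_{t+1} | X_t, ...] = c + sum_i phi_i X_{t+1-i}.
Substitute known values:
  E[X_{t+1} | ...] = (0.318) * (2)
                   = 0.6360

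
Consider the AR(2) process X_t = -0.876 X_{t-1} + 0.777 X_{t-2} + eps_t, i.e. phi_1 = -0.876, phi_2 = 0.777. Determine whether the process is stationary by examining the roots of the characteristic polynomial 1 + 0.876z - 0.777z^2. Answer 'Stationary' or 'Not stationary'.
\text{Not stationary}

The AR(p) characteristic polynomial is P(z) = 1 + 0.876z - 0.777z^2.
Stationarity requires all roots to lie outside the unit circle, i.e. |z| > 1 for every root.
Set 1 + (0.876) z + (-0.777) z^2 = 0, i.e. a z^2 + b z + c = 0 with a = -0.777, b = 0.876, c = 1.
Discriminant D = b^2 - 4ac = (0.876)^2 - 4*(-0.777)*1 = 0.767376 - (-3.108) = 3.875376.
D >= 0, so the roots are real: z = (-b +/- sqrt(D)) / (2a) = (-0.876 +/- 1.968597) / (-1.554).
  z_1 = (-0.876 + 1.968597) / (-1.554) = -0.7031,   |z_1| = 0.7031.
  z_2 = (-0.876 - 1.968597) / (-1.554) = 1.8305,   |z_2| = 1.8305.
Moduli of all roots: 0.7031, 1.8305.
All moduli strictly greater than 1? No.
Verdict: Not stationary.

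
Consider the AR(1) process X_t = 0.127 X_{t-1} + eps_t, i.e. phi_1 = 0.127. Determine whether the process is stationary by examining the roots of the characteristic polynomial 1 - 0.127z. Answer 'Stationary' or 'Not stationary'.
\text{Stationary}

The AR(p) characteristic polynomial is P(z) = 1 - 0.127z.
Stationarity requires all roots to lie outside the unit circle, i.e. |z| > 1 for every root.
This is linear in z: 1 + (-0.127) z = 0  =>  z = -1/(-0.127) = 7.874016,  |z| = 7.874016.
Moduli of all roots: 7.8740.
All moduli strictly greater than 1? Yes.
Verdict: Stationary.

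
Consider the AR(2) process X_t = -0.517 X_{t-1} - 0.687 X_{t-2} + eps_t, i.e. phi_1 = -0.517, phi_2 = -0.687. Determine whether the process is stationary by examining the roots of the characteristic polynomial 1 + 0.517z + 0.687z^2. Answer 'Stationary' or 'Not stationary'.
\text{Stationary}

The AR(p) characteristic polynomial is P(z) = 1 + 0.517z + 0.687z^2.
Stationarity requires all roots to lie outside the unit circle, i.e. |z| > 1 for every root.
Set 1 + (0.517) z + (0.687) z^2 = 0, i.e. a z^2 + b z + c = 0 with a = 0.687, b = 0.517, c = 1.
Discriminant D = b^2 - 4ac = (0.517)^2 - 4*(0.687)*1 = 0.267289 - (2.748) = -2.480711.
D < 0, so the roots are the complex-conjugate pair z = (-b +/- i sqrt(-D)) / (2a) = -0.3763 +/- 1.1463i.
For a conjugate pair |z|^2 = z * conj(z) = (product of roots) = c/a = 1/(0.687) = 1.455604, so |z| = sqrt(1.455604) = 1.2065 for both roots.
Moduli of all roots: 1.2065, 1.2065.
All moduli strictly greater than 1? Yes.
Verdict: Stationary.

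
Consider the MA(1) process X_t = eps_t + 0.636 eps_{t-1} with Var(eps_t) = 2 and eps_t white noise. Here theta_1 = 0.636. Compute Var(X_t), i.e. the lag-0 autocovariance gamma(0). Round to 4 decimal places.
\gamma(0) = 2.8090

For an MA(q) process X_t = eps_t + sum_i theta_i eps_{t-i} with
Var(eps_t) = sigma^2, the variance is
  gamma(0) = sigma^2 * (1 + sum_i theta_i^2).
  sum_i theta_i^2 = (0.636)^2 = 0.404496.
  gamma(0) = 2 * (1 + 0.404496) = 2 * 1.404496 = 2.808992, which rounds to 2.8090.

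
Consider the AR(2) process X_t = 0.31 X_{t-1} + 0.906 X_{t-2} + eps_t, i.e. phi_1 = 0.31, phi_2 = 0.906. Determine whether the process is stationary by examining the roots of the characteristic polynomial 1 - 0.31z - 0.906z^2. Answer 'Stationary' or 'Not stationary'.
\text{Not stationary}

The AR(p) characteristic polynomial is P(z) = 1 - 0.31z - 0.906z^2.
Stationarity requires all roots to lie outside the unit circle, i.e. |z| > 1 for every root.
Set 1 + (-0.31) z + (-0.906) z^2 = 0, i.e. a z^2 + b z + c = 0 with a = -0.906, b = -0.31, c = 1.
Discriminant D = b^2 - 4ac = (-0.31)^2 - 4*(-0.906)*1 = 0.0961 - (-3.624) = 3.7201.
D >= 0, so the roots are real: z = (-b +/- sqrt(D)) / (2a) = (0.31 +/- 1.928756) / (-1.812).
  z_1 = (0.31 + 1.928756) / (-1.812) = -1.2355,   |z_1| = 1.2355.
  z_2 = (0.31 - 1.928756) / (-1.812) = 0.8934,   |z_2| = 0.8934.
Moduli of all roots: 1.2355, 0.8934.
All moduli strictly greater than 1? No.
Verdict: Not stationary.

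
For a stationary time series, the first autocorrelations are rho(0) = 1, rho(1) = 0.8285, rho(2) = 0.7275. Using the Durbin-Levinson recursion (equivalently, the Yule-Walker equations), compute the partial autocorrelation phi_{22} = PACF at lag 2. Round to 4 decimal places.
\phi_{22} = 0.1310

The PACF at lag k is phi_{kk}, the last component of the solution
to the Yule-Walker system G_k phi = r_k where
  (G_k)_{ij} = rho(|i - j|), (r_k)_i = rho(i), i,j = 1..k.
Equivalently, Durbin-Levinson gives phi_{kk} iteratively:
  phi_{11} = rho(1)
  phi_{kk} = [rho(k) - sum_{j=1..k-1} phi_{k-1,j} rho(k-j)]
            / [1 - sum_{j=1..k-1} phi_{k-1,j} rho(j)],
  phi_{k,j} = phi_{k-1,j} - phi_{kk} phi_{k-1,k-j},  j = 1..k-1.
Step k = 1:
  phi_11 = rho(1) = 0.8285.
Step k = 2:
  phi_22 = [rho(2) - phi_11 rho(1)] / [1 - phi_11 rho(1)] = [0.7275 - (0.8285)(0.8285)] / [1 - (0.8285)(0.8285)]
         = 0.04108775 / 0.31358775 = 0.131.
Therefore phi_{22} = 0.1310.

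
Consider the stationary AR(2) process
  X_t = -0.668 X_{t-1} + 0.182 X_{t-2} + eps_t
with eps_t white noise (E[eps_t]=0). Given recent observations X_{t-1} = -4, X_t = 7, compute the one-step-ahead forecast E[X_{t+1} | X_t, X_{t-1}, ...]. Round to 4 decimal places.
E[X_{t+1} \mid \mathcal F_t] = -5.4040

For an AR(p) model X_t = c + sum_i phi_i X_{t-i} + eps_t, the
one-step-ahead conditional mean is
  E[X_{t+1} | X_t, ...] = c + sum_i phi_i X_{t+1-i}.
Substitute known values:
  E[X_{t+1} | ...] = (-0.668) * (7) + (0.182) * (-4)
                   = -5.4040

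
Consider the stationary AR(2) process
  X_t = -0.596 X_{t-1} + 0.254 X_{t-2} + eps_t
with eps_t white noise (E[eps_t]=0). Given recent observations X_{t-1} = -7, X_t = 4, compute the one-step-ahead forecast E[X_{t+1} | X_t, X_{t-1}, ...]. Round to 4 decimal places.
E[X_{t+1} \mid \mathcal F_t] = -4.1620

For an AR(p) model X_t = c + sum_i phi_i X_{t-i} + eps_t, the
one-step-ahead conditional mean is
  E[X_{t+1} | X_t, ...] = c + sum_i phi_i X_{t+1-i}.
Substitute known values:
  E[X_{t+1} | ...] = (-0.596) * (4) + (0.254) * (-7)
                   = -4.1620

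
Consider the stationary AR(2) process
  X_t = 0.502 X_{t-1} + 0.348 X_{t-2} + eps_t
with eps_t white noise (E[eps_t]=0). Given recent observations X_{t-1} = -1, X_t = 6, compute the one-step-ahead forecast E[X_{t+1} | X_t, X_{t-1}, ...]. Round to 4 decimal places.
E[X_{t+1} \mid \mathcal F_t] = 2.6640

For an AR(p) model X_t = c + sum_i phi_i X_{t-i} + eps_t, the
one-step-ahead conditional mean is
  E[X_{t+1} | X_t, ...] = c + sum_i phi_i X_{t+1-i}.
Substitute known values:
  E[X_{t+1} | ...] = (0.502) * (6) + (0.348) * (-1)
                   = 2.6640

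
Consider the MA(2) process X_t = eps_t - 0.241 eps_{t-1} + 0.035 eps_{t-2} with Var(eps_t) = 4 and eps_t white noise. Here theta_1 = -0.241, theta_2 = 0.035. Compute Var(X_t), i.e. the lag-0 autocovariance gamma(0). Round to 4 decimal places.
\gamma(0) = 4.2372

For an MA(q) process X_t = eps_t + sum_i theta_i eps_{t-i} with
Var(eps_t) = sigma^2, the variance is
  gamma(0) = sigma^2 * (1 + sum_i theta_i^2).
  sum_i theta_i^2 = (-0.241)^2 + (0.035)^2 = 0.058081 + 0.001225 = 0.059306.
  gamma(0) = 4 * (1 + 0.059306) = 4 * 1.059306 = 4.237224, which rounds to 4.2372.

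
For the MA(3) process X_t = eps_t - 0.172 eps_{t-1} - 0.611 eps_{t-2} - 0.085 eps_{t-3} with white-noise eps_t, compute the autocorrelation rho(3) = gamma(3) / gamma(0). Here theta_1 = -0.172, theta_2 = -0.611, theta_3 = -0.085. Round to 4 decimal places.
\rho(3) = -0.0603

For an MA(q) process with theta_0 = 1, the autocovariance is
  gamma(k) = sigma^2 * sum_{i=0..q-k} theta_i * theta_{i+k},
and rho(k) = gamma(k) / gamma(0). Sigma^2 cancels.
  numerator   = (1)*(-0.085) = -0.085.
  denominator = (1)^2 + (-0.172)^2 + (-0.611)^2 + (-0.085)^2 = 1.41013.
  rho(3) = -0.085 / 1.41013 = -0.0603.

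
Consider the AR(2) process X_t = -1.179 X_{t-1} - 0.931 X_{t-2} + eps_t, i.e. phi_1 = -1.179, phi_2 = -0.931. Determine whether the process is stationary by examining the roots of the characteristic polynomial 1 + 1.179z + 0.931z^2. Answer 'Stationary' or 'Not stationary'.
\text{Stationary}

The AR(p) characteristic polynomial is P(z) = 1 + 1.179z + 0.931z^2.
Stationarity requires all roots to lie outside the unit circle, i.e. |z| > 1 for every root.
Set 1 + (1.179) z + (0.931) z^2 = 0, i.e. a z^2 + b z + c = 0 with a = 0.931, b = 1.179, c = 1.
Discriminant D = b^2 - 4ac = (1.179)^2 - 4*(0.931)*1 = 1.390041 - (3.724) = -2.333959.
D < 0, so the roots are the complex-conjugate pair z = (-b +/- i sqrt(-D)) / (2a) = -0.6332 +/- 0.8205i.
For a conjugate pair |z|^2 = z * conj(z) = (product of roots) = c/a = 1/(0.931) = 1.074114, so |z| = sqrt(1.074114) = 1.0364 for both roots.
Moduli of all roots: 1.0364, 1.0364.
All moduli strictly greater than 1? Yes.
Verdict: Stationary.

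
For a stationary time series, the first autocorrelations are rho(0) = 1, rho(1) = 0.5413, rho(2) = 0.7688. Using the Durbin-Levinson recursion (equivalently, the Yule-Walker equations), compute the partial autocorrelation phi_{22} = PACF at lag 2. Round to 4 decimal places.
\phi_{22} = 0.6730

The PACF at lag k is phi_{kk}, the last component of the solution
to the Yule-Walker system G_k phi = r_k where
  (G_k)_{ij} = rho(|i - j|), (r_k)_i = rho(i), i,j = 1..k.
Equivalently, Durbin-Levinson gives phi_{kk} iteratively:
  phi_{11} = rho(1)
  phi_{kk} = [rho(k) - sum_{j=1..k-1} phi_{k-1,j} rho(k-j)]
            / [1 - sum_{j=1..k-1} phi_{k-1,j} rho(j)],
  phi_{k,j} = phi_{k-1,j} - phi_{kk} phi_{k-1,k-j},  j = 1..k-1.
Step k = 1:
  phi_11 = rho(1) = 0.5413.
Step k = 2:
  phi_22 = [rho(2) - phi_11 rho(1)] / [1 - phi_11 rho(1)] = [0.7688 - (0.5413)(0.5413)] / [1 - (0.5413)(0.5413)]
         = 0.47579431 / 0.70699431 = 0.673.
Therefore phi_{22} = 0.6730.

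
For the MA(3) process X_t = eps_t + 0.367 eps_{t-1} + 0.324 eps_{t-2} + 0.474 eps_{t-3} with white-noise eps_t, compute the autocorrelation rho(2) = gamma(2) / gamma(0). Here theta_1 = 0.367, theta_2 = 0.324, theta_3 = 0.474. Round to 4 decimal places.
\rho(2) = 0.3401

For an MA(q) process with theta_0 = 1, the autocovariance is
  gamma(k) = sigma^2 * sum_{i=0..q-k} theta_i * theta_{i+k},
and rho(k) = gamma(k) / gamma(0). Sigma^2 cancels.
  numerator   = (1)*(0.324) + (0.367)*(0.474) = 0.497958.
  denominator = (1)^2 + (0.367)^2 + (0.324)^2 + (0.474)^2 = 1.464341.
  rho(2) = 0.497958 / 1.464341 = 0.3401.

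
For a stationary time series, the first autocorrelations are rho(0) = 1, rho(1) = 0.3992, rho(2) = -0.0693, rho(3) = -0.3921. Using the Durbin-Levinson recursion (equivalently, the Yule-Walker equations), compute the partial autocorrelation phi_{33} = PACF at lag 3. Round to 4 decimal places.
\phi_{33} = -0.3190

The PACF at lag k is phi_{kk}, the last component of the solution
to the Yule-Walker system G_k phi = r_k where
  (G_k)_{ij} = rho(|i - j|), (r_k)_i = rho(i), i,j = 1..k.
Equivalently, Durbin-Levinson gives phi_{kk} iteratively:
  phi_{11} = rho(1)
  phi_{kk} = [rho(k) - sum_{j=1..k-1} phi_{k-1,j} rho(k-j)]
            / [1 - sum_{j=1..k-1} phi_{k-1,j} rho(j)],
  phi_{k,j} = phi_{k-1,j} - phi_{kk} phi_{k-1,k-j},  j = 1..k-1.
Step k = 1:
  phi_11 = rho(1) = 0.3992.
Step k = 2:
  phi_22 = [rho(2) - phi_11 rho(1)] / [1 - phi_11 rho(1)] = [-0.0693 - (0.3992)(0.3992)] / [1 - (0.3992)(0.3992)]
         = -0.22866064 / 0.84063936 = -0.272008.
  Update: phi_21 = phi_11 - phi_22 phi_11 = 0.3992 - (-0.272008)(0.3992) = 0.507786.
Step k = 3:
  phi_33 = [rho(3) - phi_21 rho(2) - phi_22 rho(1)] / [1 - phi_21 rho(1) - phi_22 rho(2)]
    numerator   = -0.3921 - (0.507786)(-0.0693) - (-0.272008)(0.3992) = -0.24832486
    denominator = 1 - (0.507786)(0.3992) - (-0.272008)(-0.0693) = 0.77844183
  phi_33 = -0.24832486 / 0.77844183 = -0.319.
Therefore phi_{33} = -0.3190.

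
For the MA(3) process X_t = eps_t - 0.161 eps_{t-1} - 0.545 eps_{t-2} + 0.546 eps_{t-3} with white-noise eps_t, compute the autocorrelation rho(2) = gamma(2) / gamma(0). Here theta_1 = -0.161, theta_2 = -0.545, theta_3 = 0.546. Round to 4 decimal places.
\rho(2) = -0.3904

For an MA(q) process with theta_0 = 1, the autocovariance is
  gamma(k) = sigma^2 * sum_{i=0..q-k} theta_i * theta_{i+k},
and rho(k) = gamma(k) / gamma(0). Sigma^2 cancels.
  numerator   = (1)*(-0.545) + (-0.161)*(0.546) = -0.632906.
  denominator = (1)^2 + (-0.161)^2 + (-0.545)^2 + (0.546)^2 = 1.621062.
  rho(2) = -0.632906 / 1.621062 = -0.3904.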